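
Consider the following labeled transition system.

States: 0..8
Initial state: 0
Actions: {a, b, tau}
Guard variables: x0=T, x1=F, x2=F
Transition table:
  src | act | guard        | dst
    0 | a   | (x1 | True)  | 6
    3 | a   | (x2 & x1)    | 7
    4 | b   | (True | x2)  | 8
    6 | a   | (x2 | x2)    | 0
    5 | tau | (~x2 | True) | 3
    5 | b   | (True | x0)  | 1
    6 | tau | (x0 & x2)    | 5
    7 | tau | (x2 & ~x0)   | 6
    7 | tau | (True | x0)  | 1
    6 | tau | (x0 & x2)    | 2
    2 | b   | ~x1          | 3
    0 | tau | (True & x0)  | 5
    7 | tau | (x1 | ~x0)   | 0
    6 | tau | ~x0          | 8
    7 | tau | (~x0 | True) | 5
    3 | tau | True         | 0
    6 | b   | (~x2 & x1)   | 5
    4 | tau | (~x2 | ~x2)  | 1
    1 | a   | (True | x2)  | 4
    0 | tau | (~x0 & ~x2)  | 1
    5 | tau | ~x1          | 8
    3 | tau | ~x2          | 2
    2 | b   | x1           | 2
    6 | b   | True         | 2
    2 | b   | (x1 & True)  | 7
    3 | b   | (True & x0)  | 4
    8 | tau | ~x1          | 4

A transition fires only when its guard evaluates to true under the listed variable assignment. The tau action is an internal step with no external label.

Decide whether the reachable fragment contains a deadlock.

R = {0,1,2,3,4,5,6,8}
  0: a→6  tau→5  [2 out]
  1: a→4  [1 out]
  2: b→3  [1 out]
  3: b→4  tau→0  tau→2  [3 out]
  4: b→8  tau→1  [2 out]
  5: b→1  tau→3  tau→8  [3 out]
  6: b→2  [1 out]
  8: tau→4  [1 out]

Answer: DEADLOCK-FREE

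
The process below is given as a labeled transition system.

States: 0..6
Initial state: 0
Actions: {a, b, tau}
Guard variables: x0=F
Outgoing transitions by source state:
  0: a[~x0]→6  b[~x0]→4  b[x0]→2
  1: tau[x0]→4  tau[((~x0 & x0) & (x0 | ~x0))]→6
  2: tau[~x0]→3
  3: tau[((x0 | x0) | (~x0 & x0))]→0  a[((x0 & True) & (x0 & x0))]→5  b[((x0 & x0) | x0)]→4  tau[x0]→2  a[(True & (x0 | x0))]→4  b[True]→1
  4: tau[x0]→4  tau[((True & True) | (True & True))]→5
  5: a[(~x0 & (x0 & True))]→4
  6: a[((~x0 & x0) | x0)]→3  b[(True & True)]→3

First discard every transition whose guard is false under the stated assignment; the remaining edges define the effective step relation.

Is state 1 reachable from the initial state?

Guard filter leaves 6 enabled edge(s).
L0 = {0}
L1 = {4,6}  cumulative {0,4,6}
L2 = {3,5}  cumulative {0,3,4,5,6}
L3 = {1}  cumulative {0,1,3,4,5,6}
Reach set: {0,1,3,4,5,6}
trace reaching 1: a·b·b

Answer: REACHABLE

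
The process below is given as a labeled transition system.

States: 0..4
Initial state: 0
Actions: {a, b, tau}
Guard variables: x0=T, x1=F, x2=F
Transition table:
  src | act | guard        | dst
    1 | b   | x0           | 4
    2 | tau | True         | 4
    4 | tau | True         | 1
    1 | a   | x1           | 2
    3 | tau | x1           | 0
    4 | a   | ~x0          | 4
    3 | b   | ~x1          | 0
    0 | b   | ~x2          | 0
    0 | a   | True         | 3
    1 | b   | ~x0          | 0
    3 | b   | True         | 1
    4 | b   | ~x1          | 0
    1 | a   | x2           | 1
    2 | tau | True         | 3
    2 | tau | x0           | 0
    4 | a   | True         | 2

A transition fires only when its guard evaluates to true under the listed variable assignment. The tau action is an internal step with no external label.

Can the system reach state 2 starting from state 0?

Answer: REACHABLE

Working:
After dropping false guards: 11 live edges.
L0 = {0}
L1 = {3}  cumulative {0,3}
L2 = {1}  cumulative {0,1,3}
L3 = {4}  cumulative {0,1,3,4}
L4 = {2}  cumulative {0,1,2,3,4}
Reachable = {0,1,2,3,4}
Path to 2: a·b·b·a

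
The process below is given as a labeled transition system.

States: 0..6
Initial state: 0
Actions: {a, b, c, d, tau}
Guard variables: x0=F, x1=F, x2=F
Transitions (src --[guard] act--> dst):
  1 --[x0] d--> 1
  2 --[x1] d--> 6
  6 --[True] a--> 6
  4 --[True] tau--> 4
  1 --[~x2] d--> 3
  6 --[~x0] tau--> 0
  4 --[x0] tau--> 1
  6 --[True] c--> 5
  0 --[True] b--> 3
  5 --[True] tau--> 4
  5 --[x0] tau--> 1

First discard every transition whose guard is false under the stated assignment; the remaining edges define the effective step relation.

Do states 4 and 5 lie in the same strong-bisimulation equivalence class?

Answer: BISIMILAR

Trace:
Refine partition for ~:
  π0 = {{0,1,2,3,4,5,6}}
  π1 = {{0},{1},{2,3},{4,5},{6}}
stable after 2 split(s): 5 block(s)
4∈{4,5}, 5∈{4,5}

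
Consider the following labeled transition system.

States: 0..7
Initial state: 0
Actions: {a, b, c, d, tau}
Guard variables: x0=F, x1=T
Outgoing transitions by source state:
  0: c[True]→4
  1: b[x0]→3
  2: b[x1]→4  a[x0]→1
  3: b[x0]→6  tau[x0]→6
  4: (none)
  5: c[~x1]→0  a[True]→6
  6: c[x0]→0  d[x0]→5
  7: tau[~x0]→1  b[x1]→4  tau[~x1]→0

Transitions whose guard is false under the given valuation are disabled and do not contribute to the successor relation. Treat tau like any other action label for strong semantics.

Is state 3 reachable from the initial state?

5 transition(s) survive guard evaluation.
L0 = {0}
L1 = {4}  now seen {0,4}
R = {0,4}

Answer: UNREACHABLE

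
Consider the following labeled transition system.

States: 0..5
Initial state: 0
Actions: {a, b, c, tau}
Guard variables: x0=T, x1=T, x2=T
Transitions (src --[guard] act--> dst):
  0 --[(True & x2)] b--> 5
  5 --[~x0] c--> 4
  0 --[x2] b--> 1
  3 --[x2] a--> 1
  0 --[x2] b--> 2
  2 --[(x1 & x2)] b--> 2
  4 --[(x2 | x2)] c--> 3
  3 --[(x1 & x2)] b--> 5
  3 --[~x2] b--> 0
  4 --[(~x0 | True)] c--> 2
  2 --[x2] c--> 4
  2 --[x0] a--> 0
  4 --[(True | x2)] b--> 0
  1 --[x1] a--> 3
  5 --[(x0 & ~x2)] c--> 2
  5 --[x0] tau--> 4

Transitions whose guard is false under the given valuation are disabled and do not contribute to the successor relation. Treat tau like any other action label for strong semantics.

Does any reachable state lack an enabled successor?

Answer: DEADLOCK-FREE

Working:
Reachable = {0,1,2,3,4,5}
  0: b→1  b→2  b→5  [3 exit(s)]
  1: a→3  [1 exit(s)]
  2: a→0  b→2  c→4  [3 exit(s)]
  3: a→1  b→5  [2 exit(s)]
  4: b→0  c→2  c→3  [3 exit(s)]
  5: tau→4  [1 exit(s)]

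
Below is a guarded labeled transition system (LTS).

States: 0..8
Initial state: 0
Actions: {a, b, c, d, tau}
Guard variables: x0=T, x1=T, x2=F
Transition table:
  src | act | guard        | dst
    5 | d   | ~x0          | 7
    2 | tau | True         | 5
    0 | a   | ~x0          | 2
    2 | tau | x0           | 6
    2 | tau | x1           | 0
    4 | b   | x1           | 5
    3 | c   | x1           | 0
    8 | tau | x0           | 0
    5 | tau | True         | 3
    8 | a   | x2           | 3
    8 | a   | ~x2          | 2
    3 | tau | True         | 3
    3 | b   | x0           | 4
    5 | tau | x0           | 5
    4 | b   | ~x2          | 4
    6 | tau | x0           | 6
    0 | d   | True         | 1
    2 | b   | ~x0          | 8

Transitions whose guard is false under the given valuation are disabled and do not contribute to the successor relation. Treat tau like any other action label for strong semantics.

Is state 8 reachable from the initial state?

Guard filter leaves 14 enabled edge(s).
L0 = {0}
L1 = {1}  now seen {0,1}
Reach set: {0,1}

Answer: UNREACHABLE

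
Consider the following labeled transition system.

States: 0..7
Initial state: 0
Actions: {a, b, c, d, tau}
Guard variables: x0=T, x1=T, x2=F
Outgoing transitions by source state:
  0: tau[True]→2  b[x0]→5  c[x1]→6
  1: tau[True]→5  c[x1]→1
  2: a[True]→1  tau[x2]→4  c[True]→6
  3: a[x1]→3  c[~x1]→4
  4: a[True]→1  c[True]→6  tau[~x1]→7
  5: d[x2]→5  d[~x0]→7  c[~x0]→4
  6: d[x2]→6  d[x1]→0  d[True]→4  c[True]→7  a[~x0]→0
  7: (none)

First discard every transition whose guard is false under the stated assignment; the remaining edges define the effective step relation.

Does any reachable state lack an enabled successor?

Answer: DEADLOCK at state 5

Analysis:
Reachable = {0,1,2,4,5,6,7}
  0: b→5  c→6  tau→2  [3 exit(s)]
  1: c→1  tau→5  [2 exit(s)]
  2: a→1  c→6  [2 exit(s)]
  4: a→1  c→6  [2 exit(s)]
  5: ∅  [deadlock]
  6: c→7  d→0  d→4  [3 exit(s)]
  7: ∅  [deadlock]
witness 5: b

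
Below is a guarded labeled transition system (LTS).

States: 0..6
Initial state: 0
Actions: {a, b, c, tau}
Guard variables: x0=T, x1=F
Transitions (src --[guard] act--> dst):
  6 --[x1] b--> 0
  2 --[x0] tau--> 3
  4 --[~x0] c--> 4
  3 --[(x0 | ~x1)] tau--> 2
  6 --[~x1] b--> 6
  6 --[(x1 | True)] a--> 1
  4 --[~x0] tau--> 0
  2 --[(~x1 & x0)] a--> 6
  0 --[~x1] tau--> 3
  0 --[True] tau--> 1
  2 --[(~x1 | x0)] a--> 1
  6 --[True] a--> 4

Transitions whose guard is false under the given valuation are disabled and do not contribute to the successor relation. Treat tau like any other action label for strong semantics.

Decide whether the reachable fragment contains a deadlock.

Answer: DEADLOCK at state 1

Analysis:
Reach set: {0,1,2,3,4,6}
  0: tau→1  tau→3  [2 exit(s)]
  1: ∅  [STUCK]
  2: a→1  a→6  tau→3  [3 exit(s)]
  3: tau→2  [1 exit(s)]
  4: ∅  [STUCK]
  6: a→1  a→4  b→6  [3 exit(s)]
Path to 1: tau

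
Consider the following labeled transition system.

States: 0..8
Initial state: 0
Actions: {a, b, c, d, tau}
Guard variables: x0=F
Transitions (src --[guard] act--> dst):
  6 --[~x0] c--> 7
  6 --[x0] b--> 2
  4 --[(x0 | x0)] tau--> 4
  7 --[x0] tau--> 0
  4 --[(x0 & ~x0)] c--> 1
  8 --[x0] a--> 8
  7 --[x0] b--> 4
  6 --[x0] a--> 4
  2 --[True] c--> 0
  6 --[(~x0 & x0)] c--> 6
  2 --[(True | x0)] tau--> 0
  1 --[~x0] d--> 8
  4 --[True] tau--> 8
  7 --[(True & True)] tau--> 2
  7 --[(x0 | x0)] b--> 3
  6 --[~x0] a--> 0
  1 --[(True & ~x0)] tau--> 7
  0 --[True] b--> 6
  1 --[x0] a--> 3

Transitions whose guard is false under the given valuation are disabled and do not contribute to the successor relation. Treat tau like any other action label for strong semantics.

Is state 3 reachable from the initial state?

After dropping false guards: 9 live edges.
L0 = {0}
L1 = {6}  cumulative {0,6}
L2 = {7}  cumulative {0,6,7}
L3 = {2}  cumulative {0,2,6,7}
Reachable = {0,2,6,7}

Answer: UNREACHABLE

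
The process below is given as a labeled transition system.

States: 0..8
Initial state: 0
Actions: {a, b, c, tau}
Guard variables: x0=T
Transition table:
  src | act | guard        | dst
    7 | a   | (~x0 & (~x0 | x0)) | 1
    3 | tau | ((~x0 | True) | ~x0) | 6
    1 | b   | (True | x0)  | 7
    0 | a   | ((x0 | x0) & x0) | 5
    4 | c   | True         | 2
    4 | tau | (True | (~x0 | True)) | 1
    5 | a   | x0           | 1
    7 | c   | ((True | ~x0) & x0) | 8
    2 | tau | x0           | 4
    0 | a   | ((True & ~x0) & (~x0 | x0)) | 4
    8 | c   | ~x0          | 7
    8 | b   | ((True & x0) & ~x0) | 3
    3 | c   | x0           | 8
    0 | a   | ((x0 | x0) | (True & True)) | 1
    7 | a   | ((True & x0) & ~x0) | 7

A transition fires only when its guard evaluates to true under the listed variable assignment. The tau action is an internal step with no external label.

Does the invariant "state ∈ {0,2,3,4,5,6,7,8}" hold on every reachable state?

Inv-set: {0,2,3,4,5,6,7,8}
Reach set: {0,1,5,7,8}
  0: safe
  1: VIOLATES
  5: safe
  7: safe
  8: safe
witness against invariant: a → 1

Answer: INVARIANT VIOLATED at state 1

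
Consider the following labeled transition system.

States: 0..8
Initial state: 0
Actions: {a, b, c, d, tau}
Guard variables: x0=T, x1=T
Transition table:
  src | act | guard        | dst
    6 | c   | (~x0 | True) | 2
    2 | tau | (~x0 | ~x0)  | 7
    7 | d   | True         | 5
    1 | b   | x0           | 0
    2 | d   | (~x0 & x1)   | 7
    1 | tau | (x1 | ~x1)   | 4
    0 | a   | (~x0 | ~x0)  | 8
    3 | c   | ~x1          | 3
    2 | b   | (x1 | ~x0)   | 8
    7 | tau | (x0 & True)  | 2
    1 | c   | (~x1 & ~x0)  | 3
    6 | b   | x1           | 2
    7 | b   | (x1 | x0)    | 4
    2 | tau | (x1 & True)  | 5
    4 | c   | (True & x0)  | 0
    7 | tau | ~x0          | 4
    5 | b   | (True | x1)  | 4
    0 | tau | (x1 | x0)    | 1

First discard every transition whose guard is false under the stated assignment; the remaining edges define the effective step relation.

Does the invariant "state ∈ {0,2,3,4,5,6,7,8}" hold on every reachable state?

Allowed set {0,2,3,4,5,6,7,8}
Reach set: {0,1,4}
  0: ✓
  1: ✗ unsafe
  4: ✓
reach 1 via tau — violates

Answer: INVARIANT VIOLATED at state 1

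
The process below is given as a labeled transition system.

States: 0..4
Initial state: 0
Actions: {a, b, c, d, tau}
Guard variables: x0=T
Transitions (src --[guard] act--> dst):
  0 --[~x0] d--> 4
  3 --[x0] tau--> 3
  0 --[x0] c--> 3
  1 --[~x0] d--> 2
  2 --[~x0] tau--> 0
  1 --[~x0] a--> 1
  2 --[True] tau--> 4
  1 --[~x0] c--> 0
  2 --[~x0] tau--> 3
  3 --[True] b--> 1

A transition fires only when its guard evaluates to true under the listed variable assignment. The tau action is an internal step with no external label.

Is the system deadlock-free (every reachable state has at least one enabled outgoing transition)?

Reachable = {0,1,3}
  0: c→3  [1 exit(s)]
  1: ∅  [STUCK]
  3: b→1  tau→3  [2 exit(s)]
trace reaching 1: c·b

Answer: DEADLOCK at state 1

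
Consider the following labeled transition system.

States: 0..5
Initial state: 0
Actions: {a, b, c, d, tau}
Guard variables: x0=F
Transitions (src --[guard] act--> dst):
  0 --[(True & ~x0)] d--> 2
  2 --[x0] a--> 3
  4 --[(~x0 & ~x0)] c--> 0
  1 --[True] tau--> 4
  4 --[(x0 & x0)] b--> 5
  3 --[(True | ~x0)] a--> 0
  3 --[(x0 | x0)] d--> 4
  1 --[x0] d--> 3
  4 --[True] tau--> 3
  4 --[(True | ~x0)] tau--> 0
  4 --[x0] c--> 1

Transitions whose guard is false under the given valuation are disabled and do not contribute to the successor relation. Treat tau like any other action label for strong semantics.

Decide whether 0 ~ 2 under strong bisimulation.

Bisimulation quotient by refinement:
  P[0] = {{0,1,2,3,4,5}}
  P[1] = {{0},{1},{2,5},{3},{4}}
Fixed point at round 2; 5 class(es).
0∈{0}, 2∈{2,5}

Answer: NOT BISIMILAR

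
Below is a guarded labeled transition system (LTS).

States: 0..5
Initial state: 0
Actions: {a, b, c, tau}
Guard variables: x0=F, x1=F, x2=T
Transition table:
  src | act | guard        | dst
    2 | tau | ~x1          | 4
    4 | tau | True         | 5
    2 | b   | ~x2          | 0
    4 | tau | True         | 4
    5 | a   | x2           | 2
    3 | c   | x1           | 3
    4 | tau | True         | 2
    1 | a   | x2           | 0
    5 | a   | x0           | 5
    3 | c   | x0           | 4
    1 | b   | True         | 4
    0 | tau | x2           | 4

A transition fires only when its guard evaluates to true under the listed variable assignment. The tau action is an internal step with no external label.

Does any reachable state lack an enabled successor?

Reachable = {0,2,4,5}
  0: tau→4  [1 out]
  2: tau→4  [1 out]
  4: tau→2  tau→4  tau→5  [3 out]
  5: a→2  [1 out]

Answer: DEADLOCK-FREE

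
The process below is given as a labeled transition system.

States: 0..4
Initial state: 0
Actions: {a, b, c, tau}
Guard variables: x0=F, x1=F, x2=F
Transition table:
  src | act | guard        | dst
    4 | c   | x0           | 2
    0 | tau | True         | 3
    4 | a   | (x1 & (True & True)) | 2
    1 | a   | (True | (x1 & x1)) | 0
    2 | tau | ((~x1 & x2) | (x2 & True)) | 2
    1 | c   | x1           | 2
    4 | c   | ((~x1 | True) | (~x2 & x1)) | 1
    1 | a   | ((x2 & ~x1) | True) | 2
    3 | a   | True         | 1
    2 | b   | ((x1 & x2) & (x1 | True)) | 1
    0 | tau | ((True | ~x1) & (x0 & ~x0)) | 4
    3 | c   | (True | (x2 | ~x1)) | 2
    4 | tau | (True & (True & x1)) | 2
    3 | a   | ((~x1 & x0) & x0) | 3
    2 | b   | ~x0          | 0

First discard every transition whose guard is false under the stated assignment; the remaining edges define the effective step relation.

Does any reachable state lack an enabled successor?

Answer: DEADLOCK-FREE

Analysis:
Reach set: {0,1,2,3}
  0: tau→3  [deg 1]
  1: a→0  a→2  [deg 2]
  2: b→0  [deg 1]
  3: a→1  c→2  [deg 2]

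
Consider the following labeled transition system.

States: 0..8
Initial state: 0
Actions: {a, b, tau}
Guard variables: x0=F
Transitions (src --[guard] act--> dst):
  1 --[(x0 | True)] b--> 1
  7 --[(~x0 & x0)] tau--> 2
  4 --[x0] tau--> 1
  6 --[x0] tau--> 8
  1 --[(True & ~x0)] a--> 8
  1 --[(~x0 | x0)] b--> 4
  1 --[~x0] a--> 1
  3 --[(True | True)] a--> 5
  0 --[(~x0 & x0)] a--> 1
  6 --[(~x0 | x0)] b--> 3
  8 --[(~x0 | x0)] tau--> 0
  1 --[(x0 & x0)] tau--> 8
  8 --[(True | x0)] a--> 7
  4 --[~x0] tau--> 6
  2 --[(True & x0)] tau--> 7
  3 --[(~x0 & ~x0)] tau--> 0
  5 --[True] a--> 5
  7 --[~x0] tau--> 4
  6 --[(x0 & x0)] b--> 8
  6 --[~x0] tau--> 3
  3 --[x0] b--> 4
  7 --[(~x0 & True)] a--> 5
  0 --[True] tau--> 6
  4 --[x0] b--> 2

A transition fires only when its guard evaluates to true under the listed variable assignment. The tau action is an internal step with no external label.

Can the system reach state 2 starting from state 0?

Answer: UNREACHABLE

Working:
After dropping false guards: 15 live edges.
L0 = {0}
L1 = {6}  now seen {0,6}
L2 = {3}  now seen {0,3,6}
L3 = {5}  now seen {0,3,5,6}
R = {0,3,5,6}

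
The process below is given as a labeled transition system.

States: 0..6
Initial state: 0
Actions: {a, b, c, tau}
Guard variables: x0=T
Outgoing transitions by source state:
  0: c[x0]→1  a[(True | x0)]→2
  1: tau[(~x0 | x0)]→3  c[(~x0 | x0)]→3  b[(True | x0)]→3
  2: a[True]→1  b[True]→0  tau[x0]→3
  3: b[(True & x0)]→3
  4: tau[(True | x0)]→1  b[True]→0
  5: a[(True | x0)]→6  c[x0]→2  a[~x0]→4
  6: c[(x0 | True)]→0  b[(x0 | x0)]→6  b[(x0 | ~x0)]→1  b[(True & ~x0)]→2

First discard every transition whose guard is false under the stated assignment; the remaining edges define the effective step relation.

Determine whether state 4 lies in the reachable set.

Answer: UNREACHABLE

Analysis:
Guard filter leaves 16 enabled edge(s).
depth 0: {0}
depth 1: {1,2}  total {0,1,2}
depth 2: {3}  total {0,1,2,3}
Reachable = {0,1,2,3}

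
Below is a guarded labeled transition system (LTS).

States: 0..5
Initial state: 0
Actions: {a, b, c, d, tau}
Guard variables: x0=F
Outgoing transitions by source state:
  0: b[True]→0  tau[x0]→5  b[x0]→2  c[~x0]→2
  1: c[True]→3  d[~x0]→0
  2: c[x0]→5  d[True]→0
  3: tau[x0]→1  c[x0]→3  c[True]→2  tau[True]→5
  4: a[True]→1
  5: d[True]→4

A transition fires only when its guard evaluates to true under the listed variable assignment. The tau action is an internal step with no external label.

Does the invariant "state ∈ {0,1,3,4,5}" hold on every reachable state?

Answer: INVARIANT VIOLATED at state 2

Analysis:
Allowed set {0,1,3,4,5}
Reachable = {0,2}
  0: ok
  2: outside
reach 2 via c — violates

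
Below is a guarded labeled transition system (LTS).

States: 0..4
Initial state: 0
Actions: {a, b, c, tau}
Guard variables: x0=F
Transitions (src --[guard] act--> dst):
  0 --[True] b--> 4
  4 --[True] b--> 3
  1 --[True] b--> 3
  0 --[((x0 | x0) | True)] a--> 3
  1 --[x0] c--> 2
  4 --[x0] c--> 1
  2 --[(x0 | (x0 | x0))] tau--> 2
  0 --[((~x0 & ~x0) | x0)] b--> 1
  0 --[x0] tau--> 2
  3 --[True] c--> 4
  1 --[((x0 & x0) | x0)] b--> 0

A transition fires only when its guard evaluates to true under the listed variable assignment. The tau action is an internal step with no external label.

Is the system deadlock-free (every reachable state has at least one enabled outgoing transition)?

R = {0,1,3,4}
  0: a→3  b→1  b→4  [3 exit(s)]
  1: b→3  [1 exit(s)]
  3: c→4  [1 exit(s)]
  4: b→3  [1 exit(s)]

Answer: DEADLOCK-FREE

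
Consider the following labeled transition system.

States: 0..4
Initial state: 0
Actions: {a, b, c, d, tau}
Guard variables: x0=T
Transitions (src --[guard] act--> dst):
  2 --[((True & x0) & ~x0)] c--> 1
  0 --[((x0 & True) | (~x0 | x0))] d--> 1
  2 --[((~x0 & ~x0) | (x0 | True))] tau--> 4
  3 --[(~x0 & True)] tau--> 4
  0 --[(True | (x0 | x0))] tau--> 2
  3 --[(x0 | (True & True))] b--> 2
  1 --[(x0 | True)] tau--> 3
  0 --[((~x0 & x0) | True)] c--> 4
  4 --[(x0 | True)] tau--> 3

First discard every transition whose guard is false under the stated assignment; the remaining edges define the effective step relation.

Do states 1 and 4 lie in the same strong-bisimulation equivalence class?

Compute ~ classes (split until stable):
  π0 = {{0,1,2,3,4}}
  π1 = {{0},{1,2,4},{3}}
  π2 = {{0},{1,4},{2},{3}}
stable after 3 split(s): 4 block(s)
1∈{1,4}, 4∈{1,4}

Answer: BISIMILAR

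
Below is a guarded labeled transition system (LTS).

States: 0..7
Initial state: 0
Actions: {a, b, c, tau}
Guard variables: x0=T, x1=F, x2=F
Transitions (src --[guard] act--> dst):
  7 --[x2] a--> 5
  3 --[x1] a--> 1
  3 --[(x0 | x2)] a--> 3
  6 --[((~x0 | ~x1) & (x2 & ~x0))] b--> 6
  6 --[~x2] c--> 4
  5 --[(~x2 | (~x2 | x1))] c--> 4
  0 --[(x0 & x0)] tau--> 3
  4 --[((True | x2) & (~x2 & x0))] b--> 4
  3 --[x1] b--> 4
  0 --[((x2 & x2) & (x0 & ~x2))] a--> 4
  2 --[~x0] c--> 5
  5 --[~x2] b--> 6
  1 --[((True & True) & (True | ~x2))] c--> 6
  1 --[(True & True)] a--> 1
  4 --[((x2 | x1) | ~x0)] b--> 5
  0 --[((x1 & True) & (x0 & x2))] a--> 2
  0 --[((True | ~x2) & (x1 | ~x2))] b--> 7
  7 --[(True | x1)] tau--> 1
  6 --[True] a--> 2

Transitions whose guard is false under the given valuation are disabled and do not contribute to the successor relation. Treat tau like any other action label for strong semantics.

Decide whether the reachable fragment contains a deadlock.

Reach set: {0,1,2,3,4,6,7}
  0: b→7  tau→3  [deg 2]
  1: a→1  c→6  [deg 2]
  2: ∅  [STUCK]
  3: a→3  [deg 1]
  4: b→4  [deg 1]
  6: a→2  c→4  [deg 2]
  7: tau→1  [deg 1]
trace reaching 2: b·tau·c·a

Answer: DEADLOCK at state 2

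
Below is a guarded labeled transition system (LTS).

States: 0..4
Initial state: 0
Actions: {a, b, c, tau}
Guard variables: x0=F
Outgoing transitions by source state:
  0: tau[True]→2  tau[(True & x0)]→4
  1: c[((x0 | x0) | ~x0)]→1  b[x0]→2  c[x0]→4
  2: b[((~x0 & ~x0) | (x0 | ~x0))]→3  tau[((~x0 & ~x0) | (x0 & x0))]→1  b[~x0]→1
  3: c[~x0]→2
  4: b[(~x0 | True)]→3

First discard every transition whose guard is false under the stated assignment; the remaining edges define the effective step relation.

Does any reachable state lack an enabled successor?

Answer: DEADLOCK-FREE

Analysis:
R = {0,1,2,3}
  0: tau→2  [1 exit(s)]
  1: c→1  [1 exit(s)]
  2: b→1  b→3  tau→1  [3 exit(s)]
  3: c→2  [1 exit(s)]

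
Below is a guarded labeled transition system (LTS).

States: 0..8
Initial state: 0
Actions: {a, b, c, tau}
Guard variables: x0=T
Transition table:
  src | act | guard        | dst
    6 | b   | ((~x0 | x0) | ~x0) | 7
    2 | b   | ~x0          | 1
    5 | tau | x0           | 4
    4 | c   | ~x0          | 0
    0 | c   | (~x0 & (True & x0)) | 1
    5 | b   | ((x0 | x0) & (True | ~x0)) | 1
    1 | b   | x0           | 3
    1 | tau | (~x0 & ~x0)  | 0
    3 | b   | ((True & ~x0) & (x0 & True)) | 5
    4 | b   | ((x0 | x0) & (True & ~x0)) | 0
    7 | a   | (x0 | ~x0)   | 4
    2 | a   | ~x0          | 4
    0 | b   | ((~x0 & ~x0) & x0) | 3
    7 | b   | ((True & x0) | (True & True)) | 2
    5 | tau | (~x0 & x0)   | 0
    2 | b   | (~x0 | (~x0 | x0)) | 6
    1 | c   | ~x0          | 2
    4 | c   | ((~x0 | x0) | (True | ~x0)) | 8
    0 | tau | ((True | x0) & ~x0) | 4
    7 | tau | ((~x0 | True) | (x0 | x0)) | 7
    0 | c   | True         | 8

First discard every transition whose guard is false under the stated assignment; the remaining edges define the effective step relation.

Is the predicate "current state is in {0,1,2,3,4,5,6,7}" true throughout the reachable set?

Answer: INVARIANT VIOLATED at state 8

Trace:
Allowed set {0,1,2,3,4,5,6,7}
R = {0,8}
  0: ✓
  8: ✗ unsafe
reach 8 via c — violates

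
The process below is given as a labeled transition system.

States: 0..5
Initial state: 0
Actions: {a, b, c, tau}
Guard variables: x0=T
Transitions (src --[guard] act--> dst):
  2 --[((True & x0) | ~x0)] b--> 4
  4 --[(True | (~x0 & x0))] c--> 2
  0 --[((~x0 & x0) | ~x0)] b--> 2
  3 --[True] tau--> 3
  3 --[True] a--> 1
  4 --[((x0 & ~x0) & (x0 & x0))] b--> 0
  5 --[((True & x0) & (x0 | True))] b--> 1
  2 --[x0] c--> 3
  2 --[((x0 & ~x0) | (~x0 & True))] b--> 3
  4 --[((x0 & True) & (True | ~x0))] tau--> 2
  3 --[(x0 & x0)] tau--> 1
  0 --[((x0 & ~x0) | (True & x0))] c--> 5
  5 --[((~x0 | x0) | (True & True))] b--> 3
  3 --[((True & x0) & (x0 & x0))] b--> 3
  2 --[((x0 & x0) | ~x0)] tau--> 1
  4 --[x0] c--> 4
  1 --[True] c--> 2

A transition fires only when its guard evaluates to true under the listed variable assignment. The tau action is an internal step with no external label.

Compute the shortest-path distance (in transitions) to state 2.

Answer: 3

Analysis:
BFS to 2:
  L0 = {0}
  L1 = {5}
  L2 = {1,3}
  L3 = {2}
depth(2)=3, e.g. c·b·c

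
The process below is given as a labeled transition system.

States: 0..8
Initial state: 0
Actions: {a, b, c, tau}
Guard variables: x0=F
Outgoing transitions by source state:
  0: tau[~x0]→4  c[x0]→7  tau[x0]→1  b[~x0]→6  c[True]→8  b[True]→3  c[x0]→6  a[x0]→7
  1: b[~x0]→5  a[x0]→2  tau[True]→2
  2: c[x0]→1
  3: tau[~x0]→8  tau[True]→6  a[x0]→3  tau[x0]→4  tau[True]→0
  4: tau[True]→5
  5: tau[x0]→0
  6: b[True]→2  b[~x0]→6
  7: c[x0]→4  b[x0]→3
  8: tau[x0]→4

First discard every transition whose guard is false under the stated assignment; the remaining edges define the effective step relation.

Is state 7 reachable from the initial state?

Answer: UNREACHABLE

Working:
Guard filter leaves 12 enabled edge(s).
depth 0: {0}
depth 1: {3,4,6,8}  cumulative {0,3,4,6,8}
depth 2: {2,5}  cumulative {0,2,3,4,5,6,8}
R = {0,2,3,4,5,6,8}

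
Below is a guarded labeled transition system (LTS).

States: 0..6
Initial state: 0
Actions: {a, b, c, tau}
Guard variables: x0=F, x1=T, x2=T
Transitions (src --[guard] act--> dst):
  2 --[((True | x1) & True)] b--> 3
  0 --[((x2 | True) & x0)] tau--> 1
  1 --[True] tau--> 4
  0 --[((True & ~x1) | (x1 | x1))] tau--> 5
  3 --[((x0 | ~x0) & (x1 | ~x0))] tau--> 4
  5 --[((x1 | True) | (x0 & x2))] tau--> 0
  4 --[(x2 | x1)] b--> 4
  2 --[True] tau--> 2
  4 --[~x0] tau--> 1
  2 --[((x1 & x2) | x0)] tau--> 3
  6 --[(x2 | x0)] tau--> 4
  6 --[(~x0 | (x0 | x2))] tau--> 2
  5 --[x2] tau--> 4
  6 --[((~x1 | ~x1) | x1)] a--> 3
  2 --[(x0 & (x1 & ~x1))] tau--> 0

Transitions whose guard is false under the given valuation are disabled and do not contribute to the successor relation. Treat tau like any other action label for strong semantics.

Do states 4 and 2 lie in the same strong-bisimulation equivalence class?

Answer: NOT BISIMILAR

Working:
Bisimulation quotient by refinement:
  π0 = {{0,1,2,3,4,5,6}}
  π1 = {{0,1,3,5},{2,4},{6}}
  π2 = {{0},{1,3},{2},{4},{5},{6}}
stable after 3 split(s): 6 block(s)
[4]={4}  [2]={2}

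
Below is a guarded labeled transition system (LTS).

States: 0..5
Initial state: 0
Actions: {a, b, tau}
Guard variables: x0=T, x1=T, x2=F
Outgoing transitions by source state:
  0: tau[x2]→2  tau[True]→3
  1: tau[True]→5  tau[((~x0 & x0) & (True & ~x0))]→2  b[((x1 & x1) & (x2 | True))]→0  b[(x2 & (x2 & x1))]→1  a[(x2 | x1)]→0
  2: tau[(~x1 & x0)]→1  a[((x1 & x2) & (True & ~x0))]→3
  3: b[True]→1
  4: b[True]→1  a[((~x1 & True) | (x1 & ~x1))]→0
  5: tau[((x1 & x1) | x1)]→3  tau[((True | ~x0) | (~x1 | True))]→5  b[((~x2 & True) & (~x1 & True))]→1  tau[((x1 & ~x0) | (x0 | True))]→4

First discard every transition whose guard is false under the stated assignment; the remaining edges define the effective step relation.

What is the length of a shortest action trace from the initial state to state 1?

Answer: 2

Analysis:
BFS to 1:
  Layer 0: {0}
  Layer 1: {3}
  Layer 2: {1}
first hit 1 at d=2 via tau·b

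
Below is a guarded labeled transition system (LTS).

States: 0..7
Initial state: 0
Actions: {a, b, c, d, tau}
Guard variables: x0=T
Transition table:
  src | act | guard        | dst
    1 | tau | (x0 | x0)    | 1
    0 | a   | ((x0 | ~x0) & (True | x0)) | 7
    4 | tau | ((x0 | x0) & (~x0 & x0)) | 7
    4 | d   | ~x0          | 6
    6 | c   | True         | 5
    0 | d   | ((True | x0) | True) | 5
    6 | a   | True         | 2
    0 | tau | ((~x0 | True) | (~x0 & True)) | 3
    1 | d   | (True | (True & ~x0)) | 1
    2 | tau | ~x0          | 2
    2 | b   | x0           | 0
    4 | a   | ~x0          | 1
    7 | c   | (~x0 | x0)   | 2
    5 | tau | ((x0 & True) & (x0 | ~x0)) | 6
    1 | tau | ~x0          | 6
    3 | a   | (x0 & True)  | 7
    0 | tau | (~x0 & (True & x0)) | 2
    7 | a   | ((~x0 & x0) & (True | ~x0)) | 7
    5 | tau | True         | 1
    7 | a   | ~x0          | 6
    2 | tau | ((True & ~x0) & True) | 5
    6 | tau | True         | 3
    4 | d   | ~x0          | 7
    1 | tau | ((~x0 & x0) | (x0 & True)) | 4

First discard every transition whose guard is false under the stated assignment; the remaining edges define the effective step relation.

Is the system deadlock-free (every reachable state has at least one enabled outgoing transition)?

Answer: DEADLOCK at state 4

Working:
Reach set: {0,1,2,3,4,5,6,7}
  0: a→7  d→5  tau→3  [3 out]
  1: d→1  tau→1  tau→4  [3 out]
  2: b→0  [1 out]
  3: a→7  [1 out]
  4: ∅  [no exit]
  5: tau→1  tau→6  [2 out]
  6: a→2  c→5  tau→3  [3 out]
  7: c→2  [1 out]
witness 4: d·tau·tau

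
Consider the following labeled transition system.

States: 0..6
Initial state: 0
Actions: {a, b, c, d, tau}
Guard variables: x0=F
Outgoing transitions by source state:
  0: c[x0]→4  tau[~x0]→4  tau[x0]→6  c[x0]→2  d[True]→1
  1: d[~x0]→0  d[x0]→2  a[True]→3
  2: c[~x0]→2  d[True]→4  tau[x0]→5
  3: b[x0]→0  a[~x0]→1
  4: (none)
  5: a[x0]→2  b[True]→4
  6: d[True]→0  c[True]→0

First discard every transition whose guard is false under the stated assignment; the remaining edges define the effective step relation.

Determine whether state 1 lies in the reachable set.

Answer: REACHABLE

Working:
Guard filter leaves 10 enabled edge(s).
depth 0: {0}
depth 1: {1,4}  cumulative {0,1,4}
depth 2: {3}  cumulative {0,1,3,4}
R = {0,1,3,4}
witness 1: d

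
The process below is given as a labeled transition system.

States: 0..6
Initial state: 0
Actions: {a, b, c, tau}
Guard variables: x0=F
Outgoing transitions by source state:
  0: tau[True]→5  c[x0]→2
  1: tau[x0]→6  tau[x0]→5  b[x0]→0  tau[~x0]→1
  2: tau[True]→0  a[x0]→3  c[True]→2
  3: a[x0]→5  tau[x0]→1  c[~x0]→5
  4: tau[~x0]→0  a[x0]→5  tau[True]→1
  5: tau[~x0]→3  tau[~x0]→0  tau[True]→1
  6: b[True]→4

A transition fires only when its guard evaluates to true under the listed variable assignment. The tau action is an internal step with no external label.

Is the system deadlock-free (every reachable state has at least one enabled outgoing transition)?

Reachable = {0,1,3,5}
  0: tau→5  [1 out]
  1: tau→1  [1 out]
  3: c→5  [1 out]
  5: tau→0  tau→1  tau→3  [3 out]

Answer: DEADLOCK-FREE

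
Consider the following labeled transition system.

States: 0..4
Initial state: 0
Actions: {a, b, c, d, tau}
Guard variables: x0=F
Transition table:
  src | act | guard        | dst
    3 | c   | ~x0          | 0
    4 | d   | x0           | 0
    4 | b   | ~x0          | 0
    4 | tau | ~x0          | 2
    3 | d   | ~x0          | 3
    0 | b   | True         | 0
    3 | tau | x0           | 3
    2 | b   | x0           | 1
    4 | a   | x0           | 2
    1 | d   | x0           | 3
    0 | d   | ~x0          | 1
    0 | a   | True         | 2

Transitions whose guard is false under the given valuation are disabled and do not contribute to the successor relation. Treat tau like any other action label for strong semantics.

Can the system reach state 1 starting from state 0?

Answer: REACHABLE

Analysis:
7 transition(s) survive guard evaluation.
L0 = {0}
L1 = {1,2}  now seen {0,1,2}
R = {0,1,2}
trace reaching 1: d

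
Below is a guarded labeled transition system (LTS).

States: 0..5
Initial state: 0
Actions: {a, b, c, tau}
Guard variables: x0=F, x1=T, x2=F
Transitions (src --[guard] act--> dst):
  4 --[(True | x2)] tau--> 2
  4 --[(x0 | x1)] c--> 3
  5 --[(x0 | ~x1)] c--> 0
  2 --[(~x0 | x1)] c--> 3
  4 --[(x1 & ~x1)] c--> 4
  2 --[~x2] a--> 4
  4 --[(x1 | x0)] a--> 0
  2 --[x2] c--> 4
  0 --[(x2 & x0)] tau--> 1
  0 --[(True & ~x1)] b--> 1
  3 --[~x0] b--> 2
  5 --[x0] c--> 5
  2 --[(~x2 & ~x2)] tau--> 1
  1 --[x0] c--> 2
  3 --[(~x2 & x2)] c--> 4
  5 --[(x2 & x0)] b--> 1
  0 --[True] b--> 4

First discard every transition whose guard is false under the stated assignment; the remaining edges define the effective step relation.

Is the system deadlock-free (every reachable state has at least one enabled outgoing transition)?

R = {0,1,2,3,4}
  0: b→4  [deg 1]
  1: ∅  [no exit]
  2: a→4  c→3  tau→1  [deg 3]
  3: b→2  [deg 1]
  4: a→0  c→3  tau→2  [deg 3]
trace reaching 1: b·tau·tau

Answer: DEADLOCK at state 1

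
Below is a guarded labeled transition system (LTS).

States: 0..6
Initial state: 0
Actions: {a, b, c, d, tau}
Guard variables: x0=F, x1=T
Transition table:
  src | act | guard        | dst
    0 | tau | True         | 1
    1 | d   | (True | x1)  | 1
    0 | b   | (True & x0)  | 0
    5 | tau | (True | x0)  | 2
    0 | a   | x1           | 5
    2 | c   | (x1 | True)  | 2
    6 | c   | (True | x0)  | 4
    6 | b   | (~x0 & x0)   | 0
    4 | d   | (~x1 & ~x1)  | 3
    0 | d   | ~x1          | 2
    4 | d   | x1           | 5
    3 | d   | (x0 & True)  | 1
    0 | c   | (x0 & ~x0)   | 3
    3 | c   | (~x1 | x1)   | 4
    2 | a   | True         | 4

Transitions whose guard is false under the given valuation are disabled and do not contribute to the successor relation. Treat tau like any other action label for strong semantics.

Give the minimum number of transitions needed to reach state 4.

BFS to 4:
  L0 = {0}
  L1 = {1,5}
  L2 = {2}
  L3 = {4}
depth(4)=3, e.g. a·tau·a

Answer: 3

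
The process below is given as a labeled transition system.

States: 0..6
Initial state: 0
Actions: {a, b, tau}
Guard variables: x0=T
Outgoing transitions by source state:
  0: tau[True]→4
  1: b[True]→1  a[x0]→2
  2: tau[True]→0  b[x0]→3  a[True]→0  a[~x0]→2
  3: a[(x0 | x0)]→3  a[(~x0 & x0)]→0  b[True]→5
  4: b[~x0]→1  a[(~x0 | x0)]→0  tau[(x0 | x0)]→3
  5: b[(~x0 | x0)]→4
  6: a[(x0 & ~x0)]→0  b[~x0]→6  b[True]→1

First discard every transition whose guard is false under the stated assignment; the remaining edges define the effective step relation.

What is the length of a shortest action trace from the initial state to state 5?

Answer: 3

Trace:
Layered search for 5:
  L0 = {0}
  L1 = {4}
  L2 = {3}
  L3 = {5}
depth(5)=3, e.g. tau·tau·b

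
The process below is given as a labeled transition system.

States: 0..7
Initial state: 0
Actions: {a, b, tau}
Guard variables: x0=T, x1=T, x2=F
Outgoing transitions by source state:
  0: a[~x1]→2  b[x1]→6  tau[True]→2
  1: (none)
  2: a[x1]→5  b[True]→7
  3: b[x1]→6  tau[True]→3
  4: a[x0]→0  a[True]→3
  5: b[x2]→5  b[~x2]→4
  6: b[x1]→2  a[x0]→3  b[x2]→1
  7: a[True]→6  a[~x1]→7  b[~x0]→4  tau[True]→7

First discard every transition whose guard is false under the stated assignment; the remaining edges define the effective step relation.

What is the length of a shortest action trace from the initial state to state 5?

BFS to 5:
  L0 = {0}
  L1 = {2,6}
  L2 = {3,5,7}
depth(5)=2, e.g. tau·a

Answer: 2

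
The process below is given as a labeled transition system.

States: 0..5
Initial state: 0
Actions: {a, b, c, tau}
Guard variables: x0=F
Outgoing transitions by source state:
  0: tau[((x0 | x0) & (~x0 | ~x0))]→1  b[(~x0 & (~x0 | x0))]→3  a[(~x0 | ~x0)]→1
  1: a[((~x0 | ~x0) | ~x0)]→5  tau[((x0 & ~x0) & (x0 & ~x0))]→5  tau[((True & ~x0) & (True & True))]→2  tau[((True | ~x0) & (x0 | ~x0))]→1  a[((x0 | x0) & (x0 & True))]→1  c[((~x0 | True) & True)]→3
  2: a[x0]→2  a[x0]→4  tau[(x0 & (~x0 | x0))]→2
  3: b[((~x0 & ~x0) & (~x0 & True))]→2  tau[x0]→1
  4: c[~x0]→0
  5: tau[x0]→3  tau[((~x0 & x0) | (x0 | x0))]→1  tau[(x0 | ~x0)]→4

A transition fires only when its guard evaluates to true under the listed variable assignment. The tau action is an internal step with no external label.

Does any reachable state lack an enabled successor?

Reach set: {0,1,2,3,4,5}
  0: a→1  b→3  [2 exit(s)]
  1: a→5  c→3  tau→1  tau→2  [4 exit(s)]
  2: ∅  [deadlock]
  3: b→2  [1 exit(s)]
  4: c→0  [1 exit(s)]
  5: tau→4  [1 exit(s)]
trace reaching 2: b·b

Answer: DEADLOCK at state 2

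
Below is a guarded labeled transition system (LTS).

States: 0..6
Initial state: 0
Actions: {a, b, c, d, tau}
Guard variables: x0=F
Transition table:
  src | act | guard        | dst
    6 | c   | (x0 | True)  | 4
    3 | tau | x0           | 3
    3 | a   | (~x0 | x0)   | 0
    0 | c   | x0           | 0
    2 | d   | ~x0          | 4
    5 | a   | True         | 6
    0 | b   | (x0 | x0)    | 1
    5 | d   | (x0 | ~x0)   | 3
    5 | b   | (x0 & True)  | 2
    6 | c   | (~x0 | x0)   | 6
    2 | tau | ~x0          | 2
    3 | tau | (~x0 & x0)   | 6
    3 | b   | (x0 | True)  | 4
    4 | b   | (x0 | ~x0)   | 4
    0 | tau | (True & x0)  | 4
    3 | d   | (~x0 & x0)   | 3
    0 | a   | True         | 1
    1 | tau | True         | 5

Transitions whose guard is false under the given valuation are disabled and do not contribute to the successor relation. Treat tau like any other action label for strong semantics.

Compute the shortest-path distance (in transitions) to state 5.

BFS to 5:
  depth 0: {0}
  depth 1: {1}
  depth 2: {5}
first hit 5 at d=2 via a·tau

Answer: 2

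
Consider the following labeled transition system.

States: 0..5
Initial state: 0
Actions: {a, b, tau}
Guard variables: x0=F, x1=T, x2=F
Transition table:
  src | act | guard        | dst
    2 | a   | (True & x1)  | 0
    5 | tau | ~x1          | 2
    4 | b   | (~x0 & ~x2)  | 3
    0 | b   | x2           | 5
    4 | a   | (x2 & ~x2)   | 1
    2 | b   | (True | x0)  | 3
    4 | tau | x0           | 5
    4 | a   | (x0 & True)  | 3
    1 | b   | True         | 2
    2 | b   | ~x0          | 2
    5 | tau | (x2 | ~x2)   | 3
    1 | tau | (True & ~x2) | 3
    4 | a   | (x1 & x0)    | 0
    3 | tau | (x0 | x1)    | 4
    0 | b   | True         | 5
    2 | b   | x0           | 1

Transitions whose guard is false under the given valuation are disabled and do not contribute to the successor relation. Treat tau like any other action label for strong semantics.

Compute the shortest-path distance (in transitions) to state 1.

Breadth-first toward 1:
  L0 = {0}
  L1 = {5}
  L2 = {3}
  L3 = {4}
1 never appears.

Answer: UNREACHABLE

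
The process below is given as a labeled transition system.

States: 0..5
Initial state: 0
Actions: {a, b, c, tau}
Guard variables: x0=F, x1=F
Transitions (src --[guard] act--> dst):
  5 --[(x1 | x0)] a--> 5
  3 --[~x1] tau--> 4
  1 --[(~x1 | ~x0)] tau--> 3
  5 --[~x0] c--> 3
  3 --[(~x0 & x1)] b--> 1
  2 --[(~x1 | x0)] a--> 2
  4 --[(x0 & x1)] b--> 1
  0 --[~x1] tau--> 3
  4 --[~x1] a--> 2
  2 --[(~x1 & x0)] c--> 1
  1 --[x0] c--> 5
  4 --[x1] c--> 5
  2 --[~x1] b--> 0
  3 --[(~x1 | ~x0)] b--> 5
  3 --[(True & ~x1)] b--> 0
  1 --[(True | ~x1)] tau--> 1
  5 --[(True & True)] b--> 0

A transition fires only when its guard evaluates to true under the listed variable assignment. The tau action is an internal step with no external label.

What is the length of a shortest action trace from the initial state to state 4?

Breadth-first toward 4:
  depth 0: {0}
  depth 1: {3}
  depth 2: {4,5}
4 enters at depth 2; path tau·tau

Answer: 2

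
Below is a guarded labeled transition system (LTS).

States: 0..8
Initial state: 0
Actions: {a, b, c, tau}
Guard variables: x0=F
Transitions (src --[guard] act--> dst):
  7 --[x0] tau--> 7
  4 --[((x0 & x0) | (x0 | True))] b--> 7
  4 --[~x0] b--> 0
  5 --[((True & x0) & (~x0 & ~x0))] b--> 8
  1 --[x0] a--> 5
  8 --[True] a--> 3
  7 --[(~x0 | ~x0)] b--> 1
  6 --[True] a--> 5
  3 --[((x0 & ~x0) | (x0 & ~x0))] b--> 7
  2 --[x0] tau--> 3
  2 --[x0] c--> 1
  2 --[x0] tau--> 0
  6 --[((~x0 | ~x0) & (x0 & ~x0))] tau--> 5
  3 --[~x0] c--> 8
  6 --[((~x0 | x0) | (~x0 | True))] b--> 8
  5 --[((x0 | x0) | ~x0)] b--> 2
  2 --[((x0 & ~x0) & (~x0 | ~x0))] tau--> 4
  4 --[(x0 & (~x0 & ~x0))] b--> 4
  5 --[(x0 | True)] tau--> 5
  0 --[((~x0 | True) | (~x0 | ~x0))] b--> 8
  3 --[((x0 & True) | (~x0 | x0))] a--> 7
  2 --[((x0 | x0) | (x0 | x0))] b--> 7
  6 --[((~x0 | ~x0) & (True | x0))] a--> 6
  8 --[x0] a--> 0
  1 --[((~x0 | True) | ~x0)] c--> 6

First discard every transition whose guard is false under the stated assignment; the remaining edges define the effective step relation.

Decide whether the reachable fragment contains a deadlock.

Answer: DEADLOCK at state 2

Analysis:
R = {0,1,2,3,5,6,7,8}
  0: b→8  [1 out]
  1: c→6  [1 out]
  2: ∅  [no exit]
  3: a→7  c→8  [2 out]
  5: b→2  tau→5  [2 out]
  6: a→5  a→6  b→8  [3 out]
  7: b→1  [1 out]
  8: a→3  [1 out]
witness 2: b·a·a·b·c·a·b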